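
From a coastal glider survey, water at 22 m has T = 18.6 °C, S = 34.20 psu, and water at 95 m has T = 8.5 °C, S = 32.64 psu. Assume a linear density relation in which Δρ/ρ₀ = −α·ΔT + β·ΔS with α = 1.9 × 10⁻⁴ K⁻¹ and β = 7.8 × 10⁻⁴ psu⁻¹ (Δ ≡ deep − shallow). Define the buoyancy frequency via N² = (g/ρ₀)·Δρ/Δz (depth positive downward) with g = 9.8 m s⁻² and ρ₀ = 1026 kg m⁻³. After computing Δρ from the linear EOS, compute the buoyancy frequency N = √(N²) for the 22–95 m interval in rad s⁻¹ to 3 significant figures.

9.71 × 10⁻³ rad s⁻¹

ΔT = -10.1 K, ΔS = -1.56 psu (deep − shallow).
Δρ/ρ₀ = −αΔT + βΔS = 1.919 × 10⁻³ − 1.2168 × 10⁻³ = 7.022 × 10⁻⁴, so Δρ ≈ 0.7205 kg m⁻³.
N² = (g/ρ₀)·Δρ/Δz = g·(Δρ/ρ₀)/Δz = 9.8 × 7.022 × 10⁻⁴ / 73 = 9.4268 × 10⁻⁵ s⁻².
N = √(9.4268 × 10⁻⁵) = 9.7092 × 10⁻³ rad s⁻¹ ≈ 9.71 × 10⁻³ rad s⁻¹.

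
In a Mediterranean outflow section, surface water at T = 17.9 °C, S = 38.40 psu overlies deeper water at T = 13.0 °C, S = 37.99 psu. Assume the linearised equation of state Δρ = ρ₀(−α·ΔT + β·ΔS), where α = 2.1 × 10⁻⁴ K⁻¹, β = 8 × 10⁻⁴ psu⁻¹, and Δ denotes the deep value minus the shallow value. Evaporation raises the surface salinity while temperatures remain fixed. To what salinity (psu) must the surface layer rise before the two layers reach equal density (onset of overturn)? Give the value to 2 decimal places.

39.28 psu

Neutral buoyancy requires −α(T_deep − T_surf) + β(S_deep − S_surf′) = 0.
S_surf′ = S_deep − (α/β)·ΔT = 37.99 − (2.1 × 10⁻⁴/8 × 10⁻⁴)·(-4.9) = 39.2763 psu.
Increase required: 39.2763 − 38.40 = 0.8763 psu.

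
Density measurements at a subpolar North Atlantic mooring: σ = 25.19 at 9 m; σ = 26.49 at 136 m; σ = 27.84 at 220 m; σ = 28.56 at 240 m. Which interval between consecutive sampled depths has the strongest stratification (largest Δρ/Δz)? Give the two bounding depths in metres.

220–240 m

Compute the density gradient over each adjacent pair:
  9–136 m: Δρ/Δz = 1.30/127 = 0.010 kg m⁻⁴
  136–220 m: Δρ/Δz = 1.35/84 = 0.016 kg m⁻⁴
  220–240 m: Δρ/Δz = 0.72/20 = 0.036 kg m⁻⁴
The largest gradient is in the 220–240 m interval — the pycnocline.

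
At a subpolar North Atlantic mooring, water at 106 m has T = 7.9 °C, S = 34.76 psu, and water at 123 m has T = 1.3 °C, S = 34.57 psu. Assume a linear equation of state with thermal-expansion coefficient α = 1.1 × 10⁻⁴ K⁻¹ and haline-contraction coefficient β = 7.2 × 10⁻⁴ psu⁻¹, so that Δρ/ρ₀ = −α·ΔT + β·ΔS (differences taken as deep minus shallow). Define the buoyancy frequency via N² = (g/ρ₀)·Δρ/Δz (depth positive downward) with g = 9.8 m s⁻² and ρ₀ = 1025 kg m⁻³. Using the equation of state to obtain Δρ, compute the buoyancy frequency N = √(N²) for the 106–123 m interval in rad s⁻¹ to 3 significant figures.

ΔT = -6.6 K, ΔS = -0.19 psu (deep − shallow).
Δρ/ρ₀ = −αΔT + βΔS = 7.26 × 10⁻⁴ − 1.368 × 10⁻⁴ = 5.892 × 10⁻⁴, so Δρ ≈ 0.6039 kg m⁻³.
N² = (g/ρ₀)·Δρ/Δz = g·(Δρ/ρ₀)/Δz = 9.8 × 5.892 × 10⁻⁴ / 17 = 3.3966 × 10⁻⁴ s⁻².
N = √(3.3966 × 10⁻⁴) = 0.018430 rad s⁻¹ ≈ 0.0184 rad s⁻¹.

0.0184 rad s⁻¹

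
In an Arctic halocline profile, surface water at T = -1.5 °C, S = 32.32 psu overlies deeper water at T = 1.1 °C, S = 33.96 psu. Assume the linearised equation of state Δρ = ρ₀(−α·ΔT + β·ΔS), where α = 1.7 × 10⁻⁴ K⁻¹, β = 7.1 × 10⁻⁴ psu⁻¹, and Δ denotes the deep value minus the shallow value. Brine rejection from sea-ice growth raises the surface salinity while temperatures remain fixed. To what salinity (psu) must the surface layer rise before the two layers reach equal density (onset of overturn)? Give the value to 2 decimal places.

33.34 psu

Neutral buoyancy requires −α(T_deep − T_surf) + β(S_deep − S_surf′) = 0.
S_surf′ = S_deep − (α/β)·ΔT = 33.96 − (1.7 × 10⁻⁴/7.1 × 10⁻⁴)·(+2.6) = 33.3375 psu.
Increase required: 33.3375 − 32.32 = 1.0175 psu.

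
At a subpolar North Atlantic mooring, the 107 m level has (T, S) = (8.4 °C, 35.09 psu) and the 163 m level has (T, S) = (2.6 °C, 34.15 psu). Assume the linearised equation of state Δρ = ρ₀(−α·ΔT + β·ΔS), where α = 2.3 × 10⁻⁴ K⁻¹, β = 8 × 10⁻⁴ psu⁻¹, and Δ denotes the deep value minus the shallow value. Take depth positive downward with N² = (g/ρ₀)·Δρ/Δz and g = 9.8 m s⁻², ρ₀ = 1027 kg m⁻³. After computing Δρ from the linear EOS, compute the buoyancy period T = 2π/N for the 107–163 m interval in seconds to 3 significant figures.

623 s

ΔT = -5.8 K, ΔS = -0.94 psu (deep − shallow).
Δρ/ρ₀ = −αΔT + βΔS = 1.334 × 10⁻³ − 7.52 × 10⁻⁴ = 5.82 × 10⁻⁴, so Δρ ≈ 0.5977 kg m⁻³.
N² = (g/ρ₀)·Δρ/Δz = g·(Δρ/ρ₀)/Δz = 9.8 × 5.82 × 10⁻⁴ / 56 = 1.0185 × 10⁻⁴ s⁻².
N = √(1.0185 × 10⁻⁴) = 0.010092 rad s⁻¹ → T = 2π/N = 622.59 s ≈ 623 s.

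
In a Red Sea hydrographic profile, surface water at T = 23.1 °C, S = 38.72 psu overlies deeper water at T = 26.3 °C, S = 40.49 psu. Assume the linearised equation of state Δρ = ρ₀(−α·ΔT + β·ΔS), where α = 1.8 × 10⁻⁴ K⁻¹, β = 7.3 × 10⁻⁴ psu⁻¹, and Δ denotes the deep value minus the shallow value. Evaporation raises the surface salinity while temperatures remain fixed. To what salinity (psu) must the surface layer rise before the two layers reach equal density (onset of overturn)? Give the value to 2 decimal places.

39.70 psu

Neutral buoyancy requires −α(T_deep − T_surf) + β(S_deep − S_surf′) = 0.
S_surf′ = S_deep − (α/β)·ΔT = 40.49 − (1.8 × 10⁻⁴/7.3 × 10⁻⁴)·(+3.2) = 39.7010 psu.
Increase required: 39.7010 − 38.72 = 0.9810 psu.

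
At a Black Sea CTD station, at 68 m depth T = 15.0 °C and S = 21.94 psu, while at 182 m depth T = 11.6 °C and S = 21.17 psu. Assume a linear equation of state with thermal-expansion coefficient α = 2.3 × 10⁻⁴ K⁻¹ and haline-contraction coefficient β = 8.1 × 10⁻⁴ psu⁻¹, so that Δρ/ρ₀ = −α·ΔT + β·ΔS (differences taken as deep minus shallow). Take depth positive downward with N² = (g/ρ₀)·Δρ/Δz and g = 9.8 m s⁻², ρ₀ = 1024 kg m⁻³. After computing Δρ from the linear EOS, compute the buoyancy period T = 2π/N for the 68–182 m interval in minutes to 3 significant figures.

ΔT = -3.4 K, ΔS = -0.77 psu (deep − shallow).
Δρ/ρ₀ = −αΔT + βΔS = 7.82 × 10⁻⁴ − 6.237 × 10⁻⁴ = 1.583 × 10⁻⁴, so Δρ ≈ 0.1621 kg m⁻³.
N² = (g/ρ₀)·Δρ/Δz = g·(Δρ/ρ₀)/Δz = 9.8 × 1.583 × 10⁻⁴ / 114 = 1.3608 × 10⁻⁵ s⁻².
N = √(1.3608 × 10⁻⁵) = 3.6889 × 10⁻³ rad s⁻¹ → T = 2π/N = 1.7033 × 10³ s = 28.388 min ≈ 28.4 min.

28.4 min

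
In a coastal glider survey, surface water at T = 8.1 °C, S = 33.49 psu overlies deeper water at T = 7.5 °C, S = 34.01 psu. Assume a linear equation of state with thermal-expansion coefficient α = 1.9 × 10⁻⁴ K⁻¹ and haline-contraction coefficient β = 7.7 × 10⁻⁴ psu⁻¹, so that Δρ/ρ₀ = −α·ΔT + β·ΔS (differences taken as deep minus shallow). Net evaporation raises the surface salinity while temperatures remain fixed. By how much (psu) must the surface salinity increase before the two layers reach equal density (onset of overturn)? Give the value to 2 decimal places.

0.67 psu

Neutral buoyancy requires −α(T_deep − T_surf) + β(S_deep − S_surf′) = 0.
S_surf′ = S_deep − (α/β)·ΔT = 34.01 − (1.9 × 10⁻⁴/7.7 × 10⁻⁴)·(-0.6) = 34.1581 psu.
Increase required: 34.1581 − 33.49 = 0.6681 psu.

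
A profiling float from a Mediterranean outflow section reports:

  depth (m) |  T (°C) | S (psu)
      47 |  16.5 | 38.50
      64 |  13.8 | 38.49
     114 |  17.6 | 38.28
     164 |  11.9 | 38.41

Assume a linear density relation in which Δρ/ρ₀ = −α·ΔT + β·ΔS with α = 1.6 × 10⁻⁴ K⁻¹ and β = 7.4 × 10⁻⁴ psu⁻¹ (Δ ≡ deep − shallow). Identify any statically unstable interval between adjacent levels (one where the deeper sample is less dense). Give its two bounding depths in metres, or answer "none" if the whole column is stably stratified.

64–114 m

Evaluate Δρ/ρ₀ = −αΔT + βΔS across each adjacent pair:
  47–64 m: −αΔT+βΔS = −(1.6 × 10⁻⁴)(-2.7)+(7.4 × 10⁻⁴)(-0.01) = 4.2 × 10⁻⁴ → stable
  64–114 m: −αΔT+βΔS = −(1.6 × 10⁻⁴)(+3.8)+(7.4 × 10⁻⁴)(-0.21) = -7.6 × 10⁻⁴ → UNSTABLE
  114–164 m: −αΔT+βΔS = −(1.6 × 10⁻⁴)(-5.7)+(7.4 × 10⁻⁴)(+0.13) = 1.0 × 10⁻³ → stable
The 64–114 m interval has Δρ < 0: lighter water underlies denser water.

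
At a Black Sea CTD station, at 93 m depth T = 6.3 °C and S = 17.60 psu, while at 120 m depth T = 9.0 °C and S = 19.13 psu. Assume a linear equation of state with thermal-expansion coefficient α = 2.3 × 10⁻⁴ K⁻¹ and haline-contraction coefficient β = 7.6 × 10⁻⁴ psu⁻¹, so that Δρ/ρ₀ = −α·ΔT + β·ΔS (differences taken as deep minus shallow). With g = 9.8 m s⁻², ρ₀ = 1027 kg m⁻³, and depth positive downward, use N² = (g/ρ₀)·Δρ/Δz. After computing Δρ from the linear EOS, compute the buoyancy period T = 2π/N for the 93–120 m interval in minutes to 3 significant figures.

ΔT = +2.7 K, ΔS = +1.53 psu (deep − shallow).
Δρ/ρ₀ = −αΔT + βΔS = -6.21 × 10⁻⁴ + 1.1628 × 10⁻³ = 5.418 × 10⁻⁴, so Δρ ≈ 0.5564 kg m⁻³.
N² = (g/ρ₀)·Δρ/Δz = g·(Δρ/ρ₀)/Δz = 9.8 × 5.418 × 10⁻⁴ / 27 = 1.9665 × 10⁻⁴ s⁻².
N = √(1.9665 × 10⁻⁴) = 0.014023 rad s⁻¹ → T = 2π/N = 448.06 s = 7.4677 min ≈ 7.47 min.

7.47 min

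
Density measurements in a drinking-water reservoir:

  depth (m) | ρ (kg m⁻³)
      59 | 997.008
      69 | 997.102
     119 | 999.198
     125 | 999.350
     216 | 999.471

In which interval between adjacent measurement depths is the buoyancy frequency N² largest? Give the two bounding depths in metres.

Compute the density gradient over each adjacent pair:
  59–69 m: Δρ/Δz = 0.094/10 = 9.4 × 10⁻³ kg m⁻⁴
  69–119 m: Δρ/Δz = 2.096/50 = 0.042 kg m⁻⁴
  119–125 m: Δρ/Δz = 0.152/6 = 0.025 kg m⁻⁴
  125–216 m: Δρ/Δz = 0.121/91 = 1.3 × 10⁻³ kg m⁻⁴
The largest gradient is in the 69–119 m interval — the pycnocline.

69–119 m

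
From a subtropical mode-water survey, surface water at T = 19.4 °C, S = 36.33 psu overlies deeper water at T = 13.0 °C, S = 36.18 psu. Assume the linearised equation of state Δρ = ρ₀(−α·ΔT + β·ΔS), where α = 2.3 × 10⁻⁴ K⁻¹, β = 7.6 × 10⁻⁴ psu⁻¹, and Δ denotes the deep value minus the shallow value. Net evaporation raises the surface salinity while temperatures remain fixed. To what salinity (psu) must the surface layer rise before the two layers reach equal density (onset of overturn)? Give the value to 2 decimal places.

38.12 psu

Neutral buoyancy requires −α(T_deep − T_surf) + β(S_deep − S_surf′) = 0.
S_surf′ = S_deep − (α/β)·ΔT = 36.18 − (2.3 × 10⁻⁴/7.6 × 10⁻⁴)·(-6.4) = 38.1168 psu.
Increase required: 38.1168 − 36.33 = 1.7868 psu.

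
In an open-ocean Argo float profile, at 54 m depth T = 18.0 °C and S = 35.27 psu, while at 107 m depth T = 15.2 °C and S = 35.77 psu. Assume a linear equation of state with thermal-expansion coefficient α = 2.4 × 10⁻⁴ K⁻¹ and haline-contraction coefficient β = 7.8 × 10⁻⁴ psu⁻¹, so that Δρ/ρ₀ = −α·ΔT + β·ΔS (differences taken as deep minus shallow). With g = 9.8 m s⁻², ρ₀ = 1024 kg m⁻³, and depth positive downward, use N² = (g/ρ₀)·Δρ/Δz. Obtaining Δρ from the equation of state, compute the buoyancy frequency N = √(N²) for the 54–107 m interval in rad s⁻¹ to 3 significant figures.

0.0140 rad s⁻¹

ΔT = -2.8 K, ΔS = +0.50 psu (deep − shallow).
Δρ/ρ₀ = −αΔT + βΔS = 6.72 × 10⁻⁴ + 3.90 × 10⁻⁴ = 1.062 × 10⁻³, so Δρ ≈ 1.087 kg m⁻³.
N² = (g/ρ₀)·Δρ/Δz = g·(Δρ/ρ₀)/Δz = 9.8 × 1.062 × 10⁻³ / 53 = 1.9637 × 10⁻⁴ s⁻².
N = √(1.9637 × 10⁻⁴) = 0.014013 rad s⁻¹ ≈ 0.0140 rad s⁻¹.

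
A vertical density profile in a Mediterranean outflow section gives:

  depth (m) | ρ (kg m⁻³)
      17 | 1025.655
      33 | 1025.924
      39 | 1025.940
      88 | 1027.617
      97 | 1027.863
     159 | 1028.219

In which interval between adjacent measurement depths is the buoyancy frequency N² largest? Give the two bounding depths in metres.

Compute the density gradient over each adjacent pair:
  17–33 m: Δρ/Δz = 0.269/16 = 0.017 kg m⁻⁴
  33–39 m: Δρ/Δz = 0.016/6 = 2.7 × 10⁻³ kg m⁻⁴
  39–88 m: Δρ/Δz = 1.677/49 = 0.034 kg m⁻⁴
  88–97 m: Δρ/Δz = 0.246/9 = 0.027 kg m⁻⁴
  97–159 m: Δρ/Δz = 0.356/62 = 5.7 × 10⁻³ kg m⁻⁴
The largest gradient is in the 39–88 m interval — the pycnocline.

39–88 m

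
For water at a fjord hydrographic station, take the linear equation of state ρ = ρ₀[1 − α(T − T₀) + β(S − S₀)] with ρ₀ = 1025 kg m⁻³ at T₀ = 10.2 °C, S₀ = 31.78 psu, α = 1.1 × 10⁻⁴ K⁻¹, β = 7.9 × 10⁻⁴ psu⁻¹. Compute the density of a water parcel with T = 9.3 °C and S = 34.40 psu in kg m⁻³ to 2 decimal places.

1027.22 kg m⁻³

T − T₀ = -0.9 K, S − S₀ = +2.62 psu.
Bracket = 1 − α·(-0.9) + β·(+2.62) = 1 + (2.1688 × 10⁻³) = 1.0021688.
ρ = 1025 × 1.0021688 = 1027.22 kg m⁻³.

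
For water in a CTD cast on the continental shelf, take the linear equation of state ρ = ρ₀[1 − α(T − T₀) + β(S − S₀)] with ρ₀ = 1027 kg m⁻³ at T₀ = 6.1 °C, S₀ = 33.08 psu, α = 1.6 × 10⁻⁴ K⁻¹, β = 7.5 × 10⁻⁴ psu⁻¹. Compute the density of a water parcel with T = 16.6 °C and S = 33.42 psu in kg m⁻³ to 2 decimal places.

T − T₀ = +10.5 K, S − S₀ = +0.34 psu.
Bracket = 1 − α·(+10.5) + β·(+0.34) = 1 + (-1.425 × 10⁻³) = 0.9985750.
ρ = 1027 × 0.9985750 = 1025.54 kg m⁻³.

1025.54 kg m⁻³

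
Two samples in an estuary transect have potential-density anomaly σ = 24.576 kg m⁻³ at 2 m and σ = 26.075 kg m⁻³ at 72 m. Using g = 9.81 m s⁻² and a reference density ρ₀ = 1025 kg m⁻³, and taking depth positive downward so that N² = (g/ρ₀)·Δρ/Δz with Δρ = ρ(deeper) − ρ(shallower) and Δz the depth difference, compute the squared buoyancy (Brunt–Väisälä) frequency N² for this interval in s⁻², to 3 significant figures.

2.05 × 10⁻⁴ s⁻²

Δρ = 1026.075 − 1024.576 = 1.499 kg m⁻³ over Δz = 72 − 2 = 70 m.
N² = (9.81/1025) × (1.499/70) = 2.0495 × 10⁻⁴ s⁻² ≈ 2.05 × 10⁻⁴ s⁻².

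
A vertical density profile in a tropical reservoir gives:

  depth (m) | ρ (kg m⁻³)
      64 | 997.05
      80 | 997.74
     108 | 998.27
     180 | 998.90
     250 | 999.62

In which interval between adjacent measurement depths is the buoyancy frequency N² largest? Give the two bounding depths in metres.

Compute the density gradient over each adjacent pair:
  64–80 m: Δρ/Δz = 0.69/16 = 0.043 kg m⁻⁴
  80–108 m: Δρ/Δz = 0.53/28 = 0.019 kg m⁻⁴
  108–180 m: Δρ/Δz = 0.63/72 = 8.8 × 10⁻³ kg m⁻⁴
  180–250 m: Δρ/Δz = 0.72/70 = 0.010 kg m⁻⁴
The largest gradient is in the 64–80 m interval — the pycnocline.

64–80 m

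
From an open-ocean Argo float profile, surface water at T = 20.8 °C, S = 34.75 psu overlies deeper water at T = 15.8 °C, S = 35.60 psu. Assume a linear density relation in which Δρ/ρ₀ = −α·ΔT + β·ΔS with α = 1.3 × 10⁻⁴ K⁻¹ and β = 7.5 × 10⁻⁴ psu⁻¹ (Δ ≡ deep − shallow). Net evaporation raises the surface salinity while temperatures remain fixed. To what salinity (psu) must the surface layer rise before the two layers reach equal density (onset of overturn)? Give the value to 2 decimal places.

36.47 psu

Neutral buoyancy requires −α(T_deep − T_surf) + β(S_deep − S_surf′) = 0.
S_surf′ = S_deep − (α/β)·ΔT = 35.60 − (1.3 × 10⁻⁴/7.5 × 10⁻⁴)·(-5.0) = 36.4667 psu.
Increase required: 36.4667 − 34.75 = 1.7167 psu.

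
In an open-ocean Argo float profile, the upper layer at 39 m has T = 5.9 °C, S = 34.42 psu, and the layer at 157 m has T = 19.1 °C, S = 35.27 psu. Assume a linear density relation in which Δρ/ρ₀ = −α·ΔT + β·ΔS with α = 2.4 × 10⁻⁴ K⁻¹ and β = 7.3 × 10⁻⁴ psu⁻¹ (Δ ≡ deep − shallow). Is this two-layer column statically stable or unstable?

unstable

ΔT = 19.1 − 5.9 = +13.2 K and ΔS = 35.27 − 34.42 = +0.85 psu (deep − shallow).
−αΔT = -3.168 × 10⁻³; βΔS = 6.205 × 10⁻⁴; sum Δρ/ρ₀ = -2.5475 × 10⁻³.
Δρ/ρ₀ < 0, so Δρ < 0: deeper water is lighter → statically unstable; the column would overturn.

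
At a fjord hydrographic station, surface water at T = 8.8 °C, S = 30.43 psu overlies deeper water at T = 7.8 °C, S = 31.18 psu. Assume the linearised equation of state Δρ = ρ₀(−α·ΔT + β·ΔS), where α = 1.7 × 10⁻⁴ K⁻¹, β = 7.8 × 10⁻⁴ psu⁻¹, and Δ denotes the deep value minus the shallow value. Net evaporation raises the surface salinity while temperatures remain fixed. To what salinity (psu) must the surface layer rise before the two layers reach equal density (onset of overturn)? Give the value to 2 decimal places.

31.40 psu

Neutral buoyancy requires −α(T_deep − T_surf) + β(S_deep − S_surf′) = 0.
S_surf′ = S_deep − (α/β)·ΔT = 31.18 − (1.7 × 10⁻⁴/7.8 × 10⁻⁴)·(-1.0) = 31.3979 psu.
Increase required: 31.3979 − 30.43 = 0.9679 psu.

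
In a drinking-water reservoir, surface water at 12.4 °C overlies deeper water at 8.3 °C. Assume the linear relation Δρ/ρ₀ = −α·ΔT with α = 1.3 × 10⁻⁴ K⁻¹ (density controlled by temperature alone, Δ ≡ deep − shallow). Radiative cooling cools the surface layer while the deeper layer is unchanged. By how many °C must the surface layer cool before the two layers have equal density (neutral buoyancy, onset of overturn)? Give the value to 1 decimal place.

With temperature the only control, equal density requires T_surf′ = T_deep.
T_surf′ = 8.3 °C.
Cooling required: 12.4 − 8.3 = 4.1 °C.

4.1 °C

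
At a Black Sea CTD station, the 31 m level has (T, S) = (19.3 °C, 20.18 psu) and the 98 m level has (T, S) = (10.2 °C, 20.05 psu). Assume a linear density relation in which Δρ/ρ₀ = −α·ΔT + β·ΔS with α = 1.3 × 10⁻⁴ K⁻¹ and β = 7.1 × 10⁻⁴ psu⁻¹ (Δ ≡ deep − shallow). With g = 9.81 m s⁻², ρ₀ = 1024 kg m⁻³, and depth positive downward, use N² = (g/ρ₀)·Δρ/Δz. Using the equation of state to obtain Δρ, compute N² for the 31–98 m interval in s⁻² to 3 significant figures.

1.60 × 10⁻⁴ s⁻²

ΔT = -9.1 K, ΔS = -0.13 psu (deep − shallow).
Δρ/ρ₀ = −αΔT + βΔS = 1.183 × 10⁻³ − 9.23 × 10⁻⁵ = 1.0907 × 10⁻³, so Δρ ≈ 1.117 kg m⁻³.
N² = (g/ρ₀)·Δρ/Δz = g·(Δρ/ρ₀)/Δz = 9.81 × 1.0907 × 10⁻³ / 67 = 1.5970 × 10⁻⁴ s⁻² ≈ 1.60 × 10⁻⁴ s⁻².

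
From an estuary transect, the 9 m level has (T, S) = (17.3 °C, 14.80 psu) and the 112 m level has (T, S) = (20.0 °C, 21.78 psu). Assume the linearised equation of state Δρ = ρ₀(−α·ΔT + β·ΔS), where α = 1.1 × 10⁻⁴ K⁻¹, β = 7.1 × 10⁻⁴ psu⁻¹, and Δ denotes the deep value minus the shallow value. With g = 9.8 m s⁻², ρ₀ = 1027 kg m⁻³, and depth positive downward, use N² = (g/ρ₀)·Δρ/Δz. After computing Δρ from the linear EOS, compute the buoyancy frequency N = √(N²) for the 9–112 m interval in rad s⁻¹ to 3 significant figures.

ΔT = +2.7 K, ΔS = +6.98 psu (deep − shallow).
Δρ/ρ₀ = −αΔT + βΔS = -2.97 × 10⁻⁴ + 4.9558 × 10⁻³ = 4.6588 × 10⁻³, so Δρ ≈ 4.785 kg m⁻³.
N² = (g/ρ₀)·Δρ/Δz = g·(Δρ/ρ₀)/Δz = 9.8 × 4.6588 × 10⁻³ / 103 = 4.4326 × 10⁻⁴ s⁻².
N = √(4.4326 × 10⁻⁴) = 0.021054 rad s⁻¹ ≈ 0.0211 rad s⁻¹.

0.0211 rad s⁻¹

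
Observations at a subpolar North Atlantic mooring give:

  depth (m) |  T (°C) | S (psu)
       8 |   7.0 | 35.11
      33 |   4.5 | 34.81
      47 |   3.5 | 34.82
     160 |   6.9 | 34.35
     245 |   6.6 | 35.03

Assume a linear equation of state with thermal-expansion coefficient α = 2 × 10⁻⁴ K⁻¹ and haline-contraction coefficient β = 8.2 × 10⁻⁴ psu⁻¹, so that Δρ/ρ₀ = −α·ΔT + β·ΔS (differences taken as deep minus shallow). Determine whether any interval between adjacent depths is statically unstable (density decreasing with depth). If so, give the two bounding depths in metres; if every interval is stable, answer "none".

Evaluate Δρ/ρ₀ = −αΔT + βΔS across each adjacent pair:
  8–33 m: −αΔT+βΔS = −(2 × 10⁻⁴)(-2.5)+(8.2 × 10⁻⁴)(-0.30) = 2.5 × 10⁻⁴ → stable
  33–47 m: −αΔT+βΔS = −(2 × 10⁻⁴)(-1.0)+(8.2 × 10⁻⁴)(+0.01) = 2.1 × 10⁻⁴ → stable
  47–160 m: −αΔT+βΔS = −(2 × 10⁻⁴)(+3.4)+(8.2 × 10⁻⁴)(-0.47) = -1.1 × 10⁻³ → UNSTABLE
  160–245 m: −αΔT+βΔS = −(2 × 10⁻⁴)(-0.3)+(8.2 × 10⁻⁴)(+0.68) = 6.2 × 10⁻⁴ → stable
The 47–160 m interval has Δρ < 0: lighter water underlies denser water.

47–160 m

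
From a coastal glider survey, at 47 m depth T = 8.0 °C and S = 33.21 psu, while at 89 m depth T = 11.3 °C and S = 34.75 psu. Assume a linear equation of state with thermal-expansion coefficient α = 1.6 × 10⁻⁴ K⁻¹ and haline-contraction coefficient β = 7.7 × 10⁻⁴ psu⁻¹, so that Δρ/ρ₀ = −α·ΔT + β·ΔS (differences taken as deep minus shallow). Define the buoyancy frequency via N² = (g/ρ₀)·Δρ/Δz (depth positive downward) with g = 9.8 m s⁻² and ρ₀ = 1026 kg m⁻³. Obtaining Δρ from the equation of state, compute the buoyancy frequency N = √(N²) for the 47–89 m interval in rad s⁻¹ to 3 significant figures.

ΔT = +3.3 K, ΔS = +1.54 psu (deep − shallow).
Δρ/ρ₀ = −αΔT + βΔS = -5.28 × 10⁻⁴ + 1.1858 × 10⁻³ = 6.578 × 10⁻⁴, so Δρ ≈ 0.6749 kg m⁻³.
N² = (g/ρ₀)·Δρ/Δz = g·(Δρ/ρ₀)/Δz = 9.8 × 6.578 × 10⁻⁴ / 42 = 1.5349 × 10⁻⁴ s⁻².
N = √(1.5349 × 10⁻⁴) = 0.012389 rad s⁻¹ ≈ 0.0124 rad s⁻¹.

0.0124 rad s⁻¹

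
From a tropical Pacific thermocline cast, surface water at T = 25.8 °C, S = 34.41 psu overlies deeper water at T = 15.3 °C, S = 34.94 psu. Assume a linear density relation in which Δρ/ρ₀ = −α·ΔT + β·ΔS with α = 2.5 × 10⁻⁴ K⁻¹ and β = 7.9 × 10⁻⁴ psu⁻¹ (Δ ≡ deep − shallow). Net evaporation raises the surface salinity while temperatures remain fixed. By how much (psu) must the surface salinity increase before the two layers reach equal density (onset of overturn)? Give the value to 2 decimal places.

Neutral buoyancy requires −α(T_deep − T_surf) + β(S_deep − S_surf′) = 0.
S_surf′ = S_deep − (α/β)·ΔT = 34.94 − (2.5 × 10⁻⁴/7.9 × 10⁻⁴)·(-10.5) = 38.2628 psu.
Increase required: 38.2628 − 34.41 = 3.8528 psu.

3.85 psu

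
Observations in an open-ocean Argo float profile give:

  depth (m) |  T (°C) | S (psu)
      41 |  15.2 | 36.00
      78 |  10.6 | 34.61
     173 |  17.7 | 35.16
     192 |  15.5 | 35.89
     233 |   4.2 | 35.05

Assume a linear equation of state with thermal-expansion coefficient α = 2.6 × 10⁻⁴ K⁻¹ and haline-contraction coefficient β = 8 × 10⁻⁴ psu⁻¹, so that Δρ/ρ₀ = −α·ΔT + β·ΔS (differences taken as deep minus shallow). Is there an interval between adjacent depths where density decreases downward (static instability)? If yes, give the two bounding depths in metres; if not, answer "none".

78–173 m

Evaluate Δρ/ρ₀ = −αΔT + βΔS across each adjacent pair:
  41–78 m: −αΔT+βΔS = −(2.6 × 10⁻⁴)(-4.6)+(8 × 10⁻⁴)(-1.39) = 8.4 × 10⁻⁵ → stable
  78–173 m: −αΔT+βΔS = −(2.6 × 10⁻⁴)(+7.1)+(8 × 10⁻⁴)(+0.55) = -1.4 × 10⁻³ → UNSTABLE
  173–192 m: −αΔT+βΔS = −(2.6 × 10⁻⁴)(-2.2)+(8 × 10⁻⁴)(+0.73) = 1.2 × 10⁻³ → stable
  192–233 m: −αΔT+βΔS = −(2.6 × 10⁻⁴)(-11.3)+(8 × 10⁻⁴)(-0.84) = 2.3 × 10⁻³ → stable
The 78–173 m interval has Δρ < 0: lighter water underlies denser water.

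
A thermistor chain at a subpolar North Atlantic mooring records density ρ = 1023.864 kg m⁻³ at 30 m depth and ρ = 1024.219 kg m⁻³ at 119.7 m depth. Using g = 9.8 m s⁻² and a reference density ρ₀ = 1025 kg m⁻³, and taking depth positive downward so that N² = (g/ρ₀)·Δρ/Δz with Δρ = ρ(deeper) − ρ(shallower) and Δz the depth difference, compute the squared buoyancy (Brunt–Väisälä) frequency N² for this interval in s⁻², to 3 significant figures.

Δρ = 1024.219 − 1023.864 = 0.355 kg m⁻³ over Δz = 119.7 − 30 = 89.7 m.
N² = (9.8/1025) × (0.355/89.7) = 3.7839 × 10⁻⁵ s⁻² ≈ 3.78 × 10⁻⁵ s⁻².

3.78 × 10⁻⁵ s⁻²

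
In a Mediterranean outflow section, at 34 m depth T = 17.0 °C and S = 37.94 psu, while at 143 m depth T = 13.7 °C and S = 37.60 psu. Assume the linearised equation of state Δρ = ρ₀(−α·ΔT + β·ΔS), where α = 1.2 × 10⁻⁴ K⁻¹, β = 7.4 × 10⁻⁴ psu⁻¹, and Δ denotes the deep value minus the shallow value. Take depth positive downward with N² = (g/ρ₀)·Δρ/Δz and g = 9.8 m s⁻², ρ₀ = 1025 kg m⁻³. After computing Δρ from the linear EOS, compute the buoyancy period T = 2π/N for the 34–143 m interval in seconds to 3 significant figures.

1.74 × 10³ s

ΔT = -3.3 K, ΔS = -0.34 psu (deep − shallow).
Δρ/ρ₀ = −αΔT + βΔS = 3.96 × 10⁻⁴ − 2.516 × 10⁻⁴ = 1.444 × 10⁻⁴, so Δρ ≈ 0.1480 kg m⁻³.
N² = (g/ρ₀)·Δρ/Δz = g·(Δρ/ρ₀)/Δz = 9.8 × 1.444 × 10⁻⁴ / 109 = 1.2983 × 10⁻⁵ s⁻².
N = √(1.2983 × 10⁻⁵) = 3.6032 × 10⁻³ rad s⁻¹ → T = 2π/N = 1.7438 × 10³ s ≈ 1.74 × 10³ s.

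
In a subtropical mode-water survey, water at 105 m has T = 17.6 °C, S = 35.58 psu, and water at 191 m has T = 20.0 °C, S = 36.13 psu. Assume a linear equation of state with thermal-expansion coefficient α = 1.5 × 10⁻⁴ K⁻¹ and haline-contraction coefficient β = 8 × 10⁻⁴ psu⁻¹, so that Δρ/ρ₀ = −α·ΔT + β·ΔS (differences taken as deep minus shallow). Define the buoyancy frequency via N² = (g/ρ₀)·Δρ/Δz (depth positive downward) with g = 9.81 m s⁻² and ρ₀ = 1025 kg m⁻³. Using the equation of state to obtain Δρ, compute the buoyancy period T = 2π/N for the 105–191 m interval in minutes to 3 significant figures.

ΔT = +2.4 K, ΔS = +0.55 psu (deep − shallow).
Δρ/ρ₀ = −αΔT + βΔS = -3.60 × 10⁻⁴ + 4.40 × 10⁻⁴ = 8.00 × 10⁻⁵, so Δρ ≈ 0.08200 kg m⁻³.
N² = (g/ρ₀)·Δρ/Δz = g·(Δρ/ρ₀)/Δz = 9.81 × 8.00 × 10⁻⁵ / 86 = 9.1256 × 10⁻⁶ s⁻².
N = √(9.1256 × 10⁻⁶) = 3.0209 × 10⁻³ rad s⁻¹ → T = 2π/N = 2.0799 × 10³ s = 34.665 min ≈ 34.7 min.

34.7 min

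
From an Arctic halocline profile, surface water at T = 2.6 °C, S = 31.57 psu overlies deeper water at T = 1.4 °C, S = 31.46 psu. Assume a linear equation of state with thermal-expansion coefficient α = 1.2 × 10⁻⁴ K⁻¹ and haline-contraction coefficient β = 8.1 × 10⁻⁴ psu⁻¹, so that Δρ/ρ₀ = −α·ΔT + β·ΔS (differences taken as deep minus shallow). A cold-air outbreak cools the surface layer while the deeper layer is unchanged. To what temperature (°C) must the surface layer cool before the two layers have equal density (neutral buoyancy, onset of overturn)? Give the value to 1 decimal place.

Neutral buoyancy requires Δρ = 0, i.e. −α(T_deep − T_surf′) + β(S_deep − S_surf) = 0.
T_surf′ = T_deep − (β/α)·ΔS = 1.4 − (8.1 × 10⁻⁴/1.2 × 10⁻⁴)·(-0.11) = 2.143 °C.
Cooling required: 2.6 − (2.143) = 0.457 °C.

2.1 °C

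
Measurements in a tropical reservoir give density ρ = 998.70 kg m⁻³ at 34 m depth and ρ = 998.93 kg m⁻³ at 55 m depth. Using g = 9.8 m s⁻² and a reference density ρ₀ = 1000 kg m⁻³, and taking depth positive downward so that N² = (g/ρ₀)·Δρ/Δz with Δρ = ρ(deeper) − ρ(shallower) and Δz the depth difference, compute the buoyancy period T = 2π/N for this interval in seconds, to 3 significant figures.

Δρ = 998.93 − 998.70 = 0.23 kg m⁻³ over Δz = 55 − 34 = 21 m.
N² = (9.8/1000) × (0.23/21) = 1.0733 × 10⁻⁴ s⁻².
N = √(1.0733 × 10⁻⁴) = 0.010360 rad s⁻¹, so T = 2π/N = 606.49 s ≈ 606 s.

606 s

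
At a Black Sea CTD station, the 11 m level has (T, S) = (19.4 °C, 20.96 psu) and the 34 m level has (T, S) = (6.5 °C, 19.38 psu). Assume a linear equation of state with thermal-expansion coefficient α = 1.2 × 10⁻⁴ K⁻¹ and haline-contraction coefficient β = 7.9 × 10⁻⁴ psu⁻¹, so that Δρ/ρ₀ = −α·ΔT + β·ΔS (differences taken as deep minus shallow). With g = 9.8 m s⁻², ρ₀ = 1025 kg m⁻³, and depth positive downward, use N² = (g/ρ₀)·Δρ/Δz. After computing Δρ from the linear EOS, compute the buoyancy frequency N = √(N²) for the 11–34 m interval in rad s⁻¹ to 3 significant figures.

ΔT = -12.9 K, ΔS = -1.58 psu (deep − shallow).
Δρ/ρ₀ = −αΔT + βΔS = 1.548 × 10⁻³ − 1.2482 × 10⁻³ = 2.998 × 10⁻⁴, so Δρ ≈ 0.3073 kg m⁻³.
N² = (g/ρ₀)·Δρ/Δz = g·(Δρ/ρ₀)/Δz = 9.8 × 2.998 × 10⁻⁴ / 23 = 1.2774 × 10⁻⁴ s⁻².
N = √(1.2774 × 10⁻⁴) = 0.011302 rad s⁻¹ ≈ 0.0113 rad s⁻¹.

0.0113 rad s⁻¹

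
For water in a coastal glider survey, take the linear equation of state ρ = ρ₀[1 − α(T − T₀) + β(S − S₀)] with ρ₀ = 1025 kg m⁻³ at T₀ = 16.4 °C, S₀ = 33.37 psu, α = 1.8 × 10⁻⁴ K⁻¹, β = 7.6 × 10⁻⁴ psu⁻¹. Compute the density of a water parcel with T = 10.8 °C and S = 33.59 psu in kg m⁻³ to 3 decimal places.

1026.205 kg m⁻³

T − T₀ = -5.6 K, S − S₀ = +0.22 psu.
Bracket = 1 − α·(-5.6) + β·(+0.22) = 1 + (1.1752 × 10⁻³) = 1.0011752.
ρ = 1025 × 1.0011752 = 1026.205 kg m⁻³.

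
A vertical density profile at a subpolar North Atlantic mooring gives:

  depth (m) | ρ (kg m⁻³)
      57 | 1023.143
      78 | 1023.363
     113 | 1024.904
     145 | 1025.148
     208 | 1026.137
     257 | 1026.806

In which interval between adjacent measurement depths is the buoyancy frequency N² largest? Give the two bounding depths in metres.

78–113 m

Compute the density gradient over each adjacent pair:
  57–78 m: Δρ/Δz = 0.220/21 = 0.010 kg m⁻⁴
  78–113 m: Δρ/Δz = 1.541/35 = 0.044 kg m⁻⁴
  113–145 m: Δρ/Δz = 0.244/32 = 7.6 × 10⁻³ kg m⁻⁴
  145–208 m: Δρ/Δz = 0.989/63 = 0.016 kg m⁻⁴
  208–257 m: Δρ/Δz = 0.669/49 = 0.014 kg m⁻⁴
The largest gradient is in the 78–113 m interval — the pycnocline.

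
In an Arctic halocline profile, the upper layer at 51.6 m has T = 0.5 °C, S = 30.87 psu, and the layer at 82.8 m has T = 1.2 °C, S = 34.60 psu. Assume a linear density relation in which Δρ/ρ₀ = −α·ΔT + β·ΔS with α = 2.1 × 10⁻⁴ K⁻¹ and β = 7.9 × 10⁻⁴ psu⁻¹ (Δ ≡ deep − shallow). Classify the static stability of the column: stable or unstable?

stable

ΔT = 1.2 − 0.5 = +0.7 K and ΔS = 34.60 − 30.87 = +3.73 psu (deep − shallow).
−αΔT = -1.47 × 10⁻⁴; βΔS = 2.9467 × 10⁻³; sum Δρ/ρ₀ = 2.7997 × 10⁻³.
Δρ/ρ₀ > 0, so Δρ > 0: deeper water is denser → statically stable.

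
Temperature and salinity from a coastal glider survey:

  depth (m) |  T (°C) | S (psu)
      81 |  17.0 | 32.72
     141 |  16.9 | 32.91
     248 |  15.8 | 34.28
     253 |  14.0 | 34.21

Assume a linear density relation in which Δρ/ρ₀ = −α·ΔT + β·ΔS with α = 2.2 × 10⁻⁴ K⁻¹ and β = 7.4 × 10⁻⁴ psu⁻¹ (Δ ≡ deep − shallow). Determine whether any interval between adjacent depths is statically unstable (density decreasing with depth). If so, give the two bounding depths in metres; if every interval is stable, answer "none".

none

Evaluate Δρ/ρ₀ = −αΔT + βΔS across each adjacent pair:
  81–141 m: −αΔT+βΔS = −(2.2 × 10⁻⁴)(-0.1)+(7.4 × 10⁻⁴)(+0.19) = 1.6 × 10⁻⁴ → stable
  141–248 m: −αΔT+βΔS = −(2.2 × 10⁻⁴)(-1.1)+(7.4 × 10⁻⁴)(+1.37) = 1.3 × 10⁻³ → stable
  248–253 m: −αΔT+βΔS = −(2.2 × 10⁻⁴)(-1.8)+(7.4 × 10⁻⁴)(-0.07) = 3.4 × 10⁻⁴ → stable
Every interval has Δρ > 0: the column is stably stratified throughout.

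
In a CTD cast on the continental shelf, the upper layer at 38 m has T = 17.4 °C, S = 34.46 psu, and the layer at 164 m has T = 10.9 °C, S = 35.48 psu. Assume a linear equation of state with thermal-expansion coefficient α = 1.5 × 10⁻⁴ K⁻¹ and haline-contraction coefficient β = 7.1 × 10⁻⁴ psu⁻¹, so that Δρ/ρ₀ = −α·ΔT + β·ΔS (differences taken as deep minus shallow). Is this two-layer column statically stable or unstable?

ΔT = 10.9 − 17.4 = -6.5 K and ΔS = 35.48 − 34.46 = +1.02 psu (deep − shallow).
−αΔT = 9.75 × 10⁻⁴; βΔS = 7.242 × 10⁻⁴; sum Δρ/ρ₀ = 1.6992 × 10⁻³.
Δρ/ρ₀ > 0, so Δρ > 0: deeper water is denser → statically stable.

stable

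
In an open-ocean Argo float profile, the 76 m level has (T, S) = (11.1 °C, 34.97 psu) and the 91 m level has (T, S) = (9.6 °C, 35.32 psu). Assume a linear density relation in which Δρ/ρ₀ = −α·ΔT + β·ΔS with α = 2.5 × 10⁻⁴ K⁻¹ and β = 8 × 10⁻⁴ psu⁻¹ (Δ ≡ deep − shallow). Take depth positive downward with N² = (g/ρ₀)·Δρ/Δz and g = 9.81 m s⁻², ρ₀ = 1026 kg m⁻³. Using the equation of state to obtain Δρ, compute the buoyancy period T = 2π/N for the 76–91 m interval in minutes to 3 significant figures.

5.06 min

ΔT = -1.5 K, ΔS = +0.35 psu (deep − shallow).
Δρ/ρ₀ = −αΔT + βΔS = 3.75 × 10⁻⁴ + 2.80 × 10⁻⁴ = 6.55 × 10⁻⁴, so Δρ ≈ 0.6720 kg m⁻³.
N² = (g/ρ₀)·Δρ/Δz = g·(Δρ/ρ₀)/Δz = 9.81 × 6.55 × 10⁻⁴ / 15 = 4.2837 × 10⁻⁴ s⁻².
N = √(4.2837 × 10⁻⁴) = 0.020697 rad s⁻¹ → T = 2π/N = 303.58 s = 5.0597 min ≈ 5.06 min.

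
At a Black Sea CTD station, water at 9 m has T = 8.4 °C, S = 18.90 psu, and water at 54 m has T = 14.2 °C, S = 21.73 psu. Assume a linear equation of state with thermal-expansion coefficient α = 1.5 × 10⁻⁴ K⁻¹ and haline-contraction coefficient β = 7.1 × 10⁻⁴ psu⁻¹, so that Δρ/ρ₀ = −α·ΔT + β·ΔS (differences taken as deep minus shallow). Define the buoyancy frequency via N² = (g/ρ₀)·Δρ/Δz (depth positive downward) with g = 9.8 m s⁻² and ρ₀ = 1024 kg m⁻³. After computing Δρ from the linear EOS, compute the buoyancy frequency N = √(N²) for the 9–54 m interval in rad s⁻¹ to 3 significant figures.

0.0158 rad s⁻¹

ΔT = +5.8 K, ΔS = +2.83 psu (deep − shallow).
Δρ/ρ₀ = −αΔT + βΔS = -8.70 × 10⁻⁴ + 2.0093 × 10⁻³ = 1.1393 × 10⁻³, so Δρ ≈ 1.167 kg m⁻³.
N² = (g/ρ₀)·Δρ/Δz = g·(Δρ/ρ₀)/Δz = 9.8 × 1.1393 × 10⁻³ / 45 = 2.4811 × 10⁻⁴ s⁻².
N = √(2.4811 × 10⁻⁴) = 0.015752 rad s⁻¹ ≈ 0.0158 rad s⁻¹.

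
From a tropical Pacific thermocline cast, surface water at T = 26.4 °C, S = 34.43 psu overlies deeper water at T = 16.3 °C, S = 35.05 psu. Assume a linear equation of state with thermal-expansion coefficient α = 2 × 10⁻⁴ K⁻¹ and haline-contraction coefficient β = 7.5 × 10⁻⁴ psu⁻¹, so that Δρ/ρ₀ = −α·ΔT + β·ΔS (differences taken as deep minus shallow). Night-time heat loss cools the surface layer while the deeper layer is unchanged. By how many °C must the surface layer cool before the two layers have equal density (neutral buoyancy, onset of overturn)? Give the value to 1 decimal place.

12.4 °C

Neutral buoyancy requires Δρ = 0, i.e. −α(T_deep − T_surf′) + β(S_deep − S_surf) = 0.
T_surf′ = T_deep − (β/α)·ΔS = 16.3 − (7.5 × 10⁻⁴/2 × 10⁻⁴)·(+0.62) = 13.975 °C.
Cooling required: 26.4 − (13.975) = 12.425 °C.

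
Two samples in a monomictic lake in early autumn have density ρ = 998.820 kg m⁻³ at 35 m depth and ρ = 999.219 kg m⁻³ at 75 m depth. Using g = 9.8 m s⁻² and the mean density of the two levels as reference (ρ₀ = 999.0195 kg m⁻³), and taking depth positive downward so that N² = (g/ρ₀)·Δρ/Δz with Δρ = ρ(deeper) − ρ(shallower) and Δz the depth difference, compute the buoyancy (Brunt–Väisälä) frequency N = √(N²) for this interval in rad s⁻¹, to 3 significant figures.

Δρ = 999.219 − 998.820 = 0.399 kg m⁻³ over Δz = 75 − 35 = 40 m.
N² = (9.8/999.0195) × (0.399/40) = 9.7851 × 10⁻⁵ s⁻².
N = √(9.7851 × 10⁻⁵) = 9.8920 × 10⁻³ rad s⁻¹ ≈ 9.89 × 10⁻³ rad s⁻¹.

9.89 × 10⁻³ rad s⁻¹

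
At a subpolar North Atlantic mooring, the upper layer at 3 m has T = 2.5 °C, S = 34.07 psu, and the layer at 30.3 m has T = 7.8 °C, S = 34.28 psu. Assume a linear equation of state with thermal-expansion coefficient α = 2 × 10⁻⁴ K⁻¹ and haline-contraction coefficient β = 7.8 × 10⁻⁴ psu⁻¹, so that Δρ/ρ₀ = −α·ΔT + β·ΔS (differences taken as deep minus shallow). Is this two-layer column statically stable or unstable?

unstable

ΔT = 7.8 − 2.5 = +5.3 K and ΔS = 34.28 − 34.07 = +0.21 psu (deep − shallow).
−αΔT = -1.06 × 10⁻³; βΔS = 1.638 × 10⁻⁴; sum Δρ/ρ₀ = -8.962 × 10⁻⁴.
Δρ/ρ₀ < 0, so Δρ < 0: deeper water is lighter → statically unstable; the column would overturn.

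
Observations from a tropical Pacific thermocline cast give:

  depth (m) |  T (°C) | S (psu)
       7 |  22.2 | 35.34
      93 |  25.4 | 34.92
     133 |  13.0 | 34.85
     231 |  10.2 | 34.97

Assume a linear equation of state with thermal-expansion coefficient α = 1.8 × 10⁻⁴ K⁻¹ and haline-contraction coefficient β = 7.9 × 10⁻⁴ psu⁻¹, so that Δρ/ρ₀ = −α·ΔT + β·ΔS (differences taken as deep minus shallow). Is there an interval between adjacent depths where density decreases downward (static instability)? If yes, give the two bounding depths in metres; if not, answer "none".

7–93 m

Evaluate Δρ/ρ₀ = −αΔT + βΔS across each adjacent pair:
  7–93 m: −αΔT+βΔS = −(1.8 × 10⁻⁴)(+3.2)+(7.9 × 10⁻⁴)(-0.42) = -9.1 × 10⁻⁴ → UNSTABLE
  93–133 m: −αΔT+βΔS = −(1.8 × 10⁻⁴)(-12.4)+(7.9 × 10⁻⁴)(-0.07) = 2.2 × 10⁻³ → stable
  133–231 m: −αΔT+βΔS = −(1.8 × 10⁻⁴)(-2.8)+(7.9 × 10⁻⁴)(+0.12) = 6.0 × 10⁻⁴ → stable
The 7–93 m interval has Δρ < 0: lighter water underlies denser water.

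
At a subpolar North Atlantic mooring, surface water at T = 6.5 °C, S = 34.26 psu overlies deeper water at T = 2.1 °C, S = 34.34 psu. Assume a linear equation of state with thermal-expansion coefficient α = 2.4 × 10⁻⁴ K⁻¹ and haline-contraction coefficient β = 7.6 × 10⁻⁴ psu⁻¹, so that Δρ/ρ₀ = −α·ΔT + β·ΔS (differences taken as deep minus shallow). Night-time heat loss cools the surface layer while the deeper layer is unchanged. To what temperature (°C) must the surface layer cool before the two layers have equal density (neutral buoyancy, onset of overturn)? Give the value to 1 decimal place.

Neutral buoyancy requires Δρ = 0, i.e. −α(T_deep − T_surf′) + β(S_deep − S_surf) = 0.
T_surf′ = T_deep − (β/α)·ΔS = 2.1 − (7.6 × 10⁻⁴/2.4 × 10⁻⁴)·(+0.08) = 1.847 °C.
Cooling required: 6.5 − (1.847) = 4.653 °C.

1.8 °C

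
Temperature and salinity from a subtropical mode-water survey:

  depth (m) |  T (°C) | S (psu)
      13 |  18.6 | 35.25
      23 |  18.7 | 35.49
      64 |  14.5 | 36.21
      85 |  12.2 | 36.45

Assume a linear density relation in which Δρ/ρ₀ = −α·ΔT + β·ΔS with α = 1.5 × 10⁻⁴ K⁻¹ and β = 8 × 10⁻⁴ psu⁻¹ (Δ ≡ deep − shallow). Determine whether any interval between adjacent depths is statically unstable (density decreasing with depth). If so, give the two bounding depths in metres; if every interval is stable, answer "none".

none

Evaluate Δρ/ρ₀ = −αΔT + βΔS across each adjacent pair:
  13–23 m: −αΔT+βΔS = −(1.5 × 10⁻⁴)(+0.1)+(8 × 10⁻⁴)(+0.24) = 1.8 × 10⁻⁴ → stable
  23–64 m: −αΔT+βΔS = −(1.5 × 10⁻⁴)(-4.2)+(8 × 10⁻⁴)(+0.72) = 1.2 × 10⁻³ → stable
  64–85 m: −αΔT+βΔS = −(1.5 × 10⁻⁴)(-2.3)+(8 × 10⁻⁴)(+0.24) = 5.4 × 10⁻⁴ → stable
Every interval has Δρ > 0: the column is stably stratified throughout.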